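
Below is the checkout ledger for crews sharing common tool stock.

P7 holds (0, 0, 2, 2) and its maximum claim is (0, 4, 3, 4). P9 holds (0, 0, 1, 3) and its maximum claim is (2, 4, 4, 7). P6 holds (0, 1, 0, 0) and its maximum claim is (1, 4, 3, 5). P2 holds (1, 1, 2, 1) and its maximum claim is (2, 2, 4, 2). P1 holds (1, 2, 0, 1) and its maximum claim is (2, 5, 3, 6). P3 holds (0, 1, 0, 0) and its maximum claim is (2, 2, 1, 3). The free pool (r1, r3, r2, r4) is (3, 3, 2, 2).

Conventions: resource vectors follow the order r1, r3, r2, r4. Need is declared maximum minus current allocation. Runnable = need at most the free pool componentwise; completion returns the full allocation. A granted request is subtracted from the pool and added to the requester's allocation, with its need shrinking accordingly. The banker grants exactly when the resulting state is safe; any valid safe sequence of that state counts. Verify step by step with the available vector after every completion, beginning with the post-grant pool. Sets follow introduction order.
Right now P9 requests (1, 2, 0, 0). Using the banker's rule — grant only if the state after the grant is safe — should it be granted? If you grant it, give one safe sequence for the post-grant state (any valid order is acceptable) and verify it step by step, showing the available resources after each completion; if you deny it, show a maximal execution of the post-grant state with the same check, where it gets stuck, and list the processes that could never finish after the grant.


DENY. Granting would leave the state unsafe.
Key observation: after P2, P3 the pool peaks at (3, 3, 4, 3), and each blocked process is short somewhere: P7 on r3; P9 on r4; P6 on r4; P1 on r4.
Pretend the grant happened; the run P2, P3 goes as far as possible. Walking it through:
  pool = (2, 1, 2, 2)
  P2 needs (1, 1, 2, 1) <= (2, 1, 2, 2) -> finishes; pool += (1, 1, 2, 1) = (3, 2, 4, 3)
  P3 needs (2, 1, 1, 3) <= (3, 2, 4, 3) -> finishes; pool += (0, 1, 0, 0) = (3, 3, 4, 3)
  P7 still needs (0, 4, 1, 2) but only (3, 3, 4, 3) is free — short on r3
  P9 still needs (1, 2, 3, 4) but only (3, 3, 4, 3) is free — short on r4
  P6 still needs (1, 3, 3, 5) but only (3, 3, 4, 3) is free — short on r4
  P1 still needs (1, 3, 3, 5) but only (3, 3, 4, 3) is free — short on r4
Had the request been granted, P7, P9, P6 and P1 could never finish.


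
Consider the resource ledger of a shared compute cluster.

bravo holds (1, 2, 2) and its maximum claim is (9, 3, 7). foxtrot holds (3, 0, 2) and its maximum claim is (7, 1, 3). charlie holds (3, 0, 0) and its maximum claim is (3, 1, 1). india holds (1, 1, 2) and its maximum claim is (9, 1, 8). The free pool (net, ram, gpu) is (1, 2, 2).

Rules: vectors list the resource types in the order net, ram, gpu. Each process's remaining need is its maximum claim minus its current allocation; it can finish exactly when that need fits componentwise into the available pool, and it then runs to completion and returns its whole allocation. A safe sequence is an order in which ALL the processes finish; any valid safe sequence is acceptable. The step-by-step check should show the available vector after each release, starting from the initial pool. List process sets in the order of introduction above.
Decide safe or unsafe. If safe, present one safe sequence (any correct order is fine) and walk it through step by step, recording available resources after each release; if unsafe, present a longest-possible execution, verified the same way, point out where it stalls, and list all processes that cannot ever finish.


The state is UNSAFE.
Key observation: no order helps: past charlie, foxtrot, the free pool tops out at (7, 2, 4), below what each blocked process needs in net.
The run charlie, foxtrot cannot be extended any further. Walking it through:
  pool = (1, 2, 2)
  charlie: need (0, 1, 1) fits (1, 2, 2); releases (3, 0, 0), pool now (4, 2, 2)
  foxtrot: need (4, 1, 1) fits (4, 2, 2); releases (3, 0, 2), pool now (7, 2, 4)
  bravo still needs (8, 1, 5) but only (7, 2, 4) is free — short on net and gpu
  india still needs (8, 0, 6) but only (7, 2, 4) is free — short on net and gpu
Permanently blocked: bravo and india.


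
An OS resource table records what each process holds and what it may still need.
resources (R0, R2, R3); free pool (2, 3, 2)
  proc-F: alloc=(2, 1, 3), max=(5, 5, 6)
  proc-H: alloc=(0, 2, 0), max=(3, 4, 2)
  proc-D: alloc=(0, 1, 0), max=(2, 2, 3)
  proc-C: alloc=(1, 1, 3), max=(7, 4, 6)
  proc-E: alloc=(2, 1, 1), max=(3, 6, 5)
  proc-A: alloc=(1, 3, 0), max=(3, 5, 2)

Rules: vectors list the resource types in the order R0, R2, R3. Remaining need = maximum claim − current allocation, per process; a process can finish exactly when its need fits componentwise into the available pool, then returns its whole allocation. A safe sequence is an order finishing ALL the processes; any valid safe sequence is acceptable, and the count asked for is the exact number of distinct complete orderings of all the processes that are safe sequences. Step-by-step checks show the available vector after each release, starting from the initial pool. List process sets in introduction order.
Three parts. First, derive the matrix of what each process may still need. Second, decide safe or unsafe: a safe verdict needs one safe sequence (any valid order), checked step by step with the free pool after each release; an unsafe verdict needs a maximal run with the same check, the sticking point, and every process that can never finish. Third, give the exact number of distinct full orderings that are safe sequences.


(1) Remaining need (order R0, R2, R3):
  proc-F: (3, 4, 3)
  proc-H: (3, 2, 2)
  proc-D: (2, 1, 3)
  proc-C: (6, 3, 3)
  proc-E: (1, 5, 4)
  proc-A: (2, 2, 2)
(2) UNSAFE.
Key observation: once proc-A, proc-H finish, the pool peaks at (3, 8, 2) — and every remaining process still needs more R3 than that.
A maximal execution: proc-A, proc-H — then nothing else fits. Verifying each step:
  pool = (2, 3, 2)
  proc-A: need (2, 2, 2) fits (2, 3, 2); releases (1, 3, 0), pool now (3, 6, 2)
  proc-H: need (3, 2, 2) fits (3, 6, 2); releases (0, 2, 0), pool now (3, 8, 2)
  blocked: proc-F wants (3, 4, 3), pool (3, 8, 2) — not enough R3
  blocked: proc-D wants (2, 1, 3), pool (3, 8, 2) — not enough R3
  blocked: proc-C wants (6, 3, 3), pool (3, 8, 2) — not enough R0 and R3
  blocked: proc-E wants (1, 5, 4), pool (3, 8, 2) — not enough R3
Processes that can never finish: proc-F, proc-D, proc-C and proc-E.
(3) The exact count: 0 of the possible complete orderings are safe sequences.


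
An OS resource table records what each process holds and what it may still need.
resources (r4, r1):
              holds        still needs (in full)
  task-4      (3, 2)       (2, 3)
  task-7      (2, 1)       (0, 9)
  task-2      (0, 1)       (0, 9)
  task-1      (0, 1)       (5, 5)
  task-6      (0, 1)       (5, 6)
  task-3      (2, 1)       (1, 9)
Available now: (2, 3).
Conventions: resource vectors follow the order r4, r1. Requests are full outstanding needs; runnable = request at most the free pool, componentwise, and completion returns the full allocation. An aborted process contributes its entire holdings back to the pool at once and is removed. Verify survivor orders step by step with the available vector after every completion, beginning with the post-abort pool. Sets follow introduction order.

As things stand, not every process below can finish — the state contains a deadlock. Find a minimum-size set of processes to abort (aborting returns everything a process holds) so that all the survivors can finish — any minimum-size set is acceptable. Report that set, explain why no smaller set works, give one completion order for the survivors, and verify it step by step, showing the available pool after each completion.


Minimum abort set: task-2 and task-3.
Key observation: no ordering could ever have run task-7 before the abort of task-2 and task-3; with (2, 2) back in the pool it fits at step 4.
Minimality, checking each single-abort alternative: task-4 alone leaves task-7 blocked (short on r1); task-7 alone leaves task-2 blocked (short on r1); task-2 alone leaves task-7 blocked (short on r1); task-1 alone leaves task-7 blocked (short on r1); task-6 alone leaves task-7 blocked (short on r1); task-3 alone leaves task-7 blocked (short on r1).
The survivors complete as task-4, task-1, task-6, task-7. Verifying each step (starting from the post-abort pool):
  pool = (4, 5)
  run task-4 (needs (2, 3), free (4, 5)); after release of (3, 2) the pool is (7, 7)
  run task-1 (needs (5, 5), free (7, 7)); after release of (0, 1) the pool is (7, 8)
  run task-6 (needs (5, 6), free (7, 8)); after release of (0, 1) the pool is (7, 9)
  run task-7 (needs (0, 9), free (7, 9)); after release of (2, 1) the pool is (9, 10)


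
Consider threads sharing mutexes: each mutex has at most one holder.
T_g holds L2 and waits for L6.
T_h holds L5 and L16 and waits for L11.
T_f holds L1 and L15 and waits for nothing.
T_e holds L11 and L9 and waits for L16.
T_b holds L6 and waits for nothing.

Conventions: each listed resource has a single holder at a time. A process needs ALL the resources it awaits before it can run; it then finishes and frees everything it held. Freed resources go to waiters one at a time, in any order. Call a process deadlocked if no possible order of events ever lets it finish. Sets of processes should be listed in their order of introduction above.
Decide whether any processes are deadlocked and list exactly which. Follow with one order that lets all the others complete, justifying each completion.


Deadlocked set: T_h and T_e.
Key observation: the knot is the closed ring of waits T_h -> T_e -> T_h; no other process is dragged down with it.
One completion order for the rest: T_b, T_f, T_g.
Verifying each step:
  run T_b (it waits on nothing); releases L6
  run T_f (it waits on nothing); releases L1 and L15
  run T_g (all its waits — L6 — are resolved); releases L2


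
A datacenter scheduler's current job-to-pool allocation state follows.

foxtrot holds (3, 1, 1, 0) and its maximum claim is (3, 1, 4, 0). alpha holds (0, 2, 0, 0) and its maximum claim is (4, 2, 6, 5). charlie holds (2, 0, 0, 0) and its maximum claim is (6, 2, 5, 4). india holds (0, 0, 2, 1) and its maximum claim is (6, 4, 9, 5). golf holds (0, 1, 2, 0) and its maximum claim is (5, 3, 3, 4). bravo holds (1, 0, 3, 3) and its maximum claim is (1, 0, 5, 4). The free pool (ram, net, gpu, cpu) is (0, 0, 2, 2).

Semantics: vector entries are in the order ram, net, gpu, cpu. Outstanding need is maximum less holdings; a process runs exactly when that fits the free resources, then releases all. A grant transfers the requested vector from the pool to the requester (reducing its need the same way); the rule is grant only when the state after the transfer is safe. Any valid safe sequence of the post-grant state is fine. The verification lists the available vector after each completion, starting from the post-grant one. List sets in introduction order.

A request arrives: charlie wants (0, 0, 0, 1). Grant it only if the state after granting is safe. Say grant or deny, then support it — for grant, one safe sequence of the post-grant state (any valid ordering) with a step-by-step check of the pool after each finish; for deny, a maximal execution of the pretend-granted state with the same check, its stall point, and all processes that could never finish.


DENY — the pretend-granted state is unsafe.
Key observation: after bravo, foxtrot the pool peaks at (4, 1, 6, 4), and each blocked process is short somewhere: alpha on cpu; charlie on net; india on ram, net, gpu; golf on ram, net.
After a pretend grant, a maximal execution: bravo, foxtrot — then nothing else fits. Verifying each step:
  pool = (0, 0, 2, 1)
  bravo needs (0, 0, 2, 1) <= (0, 0, 2, 1) -> finishes; pool += (1, 0, 3, 3) = (1, 0, 5, 4)
  foxtrot needs (0, 0, 3, 0) <= (1, 0, 5, 4) -> finishes; pool += (3, 1, 1, 0) = (4, 1, 6, 4)
  blocked: alpha wants (4, 0, 6, 5), pool (4, 1, 6, 4) — not enough cpu
  blocked: charlie wants (4, 2, 5, 3), pool (4, 1, 6, 4) — not enough net
  blocked: india wants (6, 4, 7, 4), pool (4, 1, 6, 4) — not enough ram, net and gpu
  blocked: golf wants (5, 2, 1, 4), pool (4, 1, 6, 4) — not enough ram and net
Processes that could never finish after the grant: alpha, charlie, india and golf.


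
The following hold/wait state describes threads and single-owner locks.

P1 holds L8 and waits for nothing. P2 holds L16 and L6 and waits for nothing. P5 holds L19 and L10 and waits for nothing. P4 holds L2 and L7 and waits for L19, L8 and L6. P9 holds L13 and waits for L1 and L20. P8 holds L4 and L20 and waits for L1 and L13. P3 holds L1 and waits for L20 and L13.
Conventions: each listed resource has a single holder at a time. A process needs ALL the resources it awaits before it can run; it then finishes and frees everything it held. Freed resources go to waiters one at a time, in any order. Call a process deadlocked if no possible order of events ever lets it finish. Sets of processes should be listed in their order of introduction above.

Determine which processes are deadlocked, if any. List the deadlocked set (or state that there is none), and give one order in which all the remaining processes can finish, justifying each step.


Deadlocked set: P9, P8 and P3.
Key observation: the knot is the closed ring of waits P9 -> P8 -> P9; P3 is caught in further circular waits.
The rest can finish in the order P2, P5, P1, P4.
Walking it through:
  P2 waits on nothing -> runs at once and releases L16 and L6
  P5 waits on nothing -> runs at once and releases L19 and L10
  P1 waits on nothing -> runs at once and releases L8
  P4 waits on L19, L8 and L6 — all released -> runs and releases L2 and L7


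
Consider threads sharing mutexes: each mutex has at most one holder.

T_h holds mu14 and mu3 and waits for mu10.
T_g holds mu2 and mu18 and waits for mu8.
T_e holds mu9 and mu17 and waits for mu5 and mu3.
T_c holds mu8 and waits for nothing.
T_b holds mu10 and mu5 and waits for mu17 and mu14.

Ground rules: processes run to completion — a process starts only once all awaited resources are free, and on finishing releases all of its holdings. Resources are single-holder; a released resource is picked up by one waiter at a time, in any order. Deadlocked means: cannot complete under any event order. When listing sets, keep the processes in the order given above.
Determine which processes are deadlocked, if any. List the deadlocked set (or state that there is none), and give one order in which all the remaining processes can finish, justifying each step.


The deadlocked set is T_h, T_e and T_b.
Key observation: the waits loop around T_h -> T_b -> T_h with no way out; T_e is caught in further circular waits.
A valid finishing order for the others: T_c, T_g.
Verifying each step:
  T_c waits on nothing -> runs at once and releases mu8
  run T_g (all its waits — mu8 — are resolved); releases mu2 and mu18


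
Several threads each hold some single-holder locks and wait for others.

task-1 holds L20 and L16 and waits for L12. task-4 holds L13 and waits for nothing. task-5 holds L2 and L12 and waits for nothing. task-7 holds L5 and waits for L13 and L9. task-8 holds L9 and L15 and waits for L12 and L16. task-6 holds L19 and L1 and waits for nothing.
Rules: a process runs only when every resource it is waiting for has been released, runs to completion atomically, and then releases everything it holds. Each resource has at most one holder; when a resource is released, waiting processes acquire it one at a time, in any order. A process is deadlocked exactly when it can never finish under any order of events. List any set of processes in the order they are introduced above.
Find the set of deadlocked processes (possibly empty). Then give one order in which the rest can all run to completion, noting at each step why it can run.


Nothing here is deadlocked.
Key observation: the waits form no ring: some process can always run, and its releases unblock the others one by one.
One completion order for the rest: task-4, task-6, task-5, task-1, task-8, task-7.
Verifying each step:
  task-4: no waits; runs immediately, freeing L13
  task-6: no waits; runs immediately, freeing L19 and L1
  task-5: no waits; runs immediately, freeing L2 and L12
  task-1 waits on L12 — all released -> runs and releases L20 and L16
  task-8 waits on L12 and L16 — all released -> runs and releases L9 and L15
  task-7 waits on L13 and L9 — all released -> runs and releases L5


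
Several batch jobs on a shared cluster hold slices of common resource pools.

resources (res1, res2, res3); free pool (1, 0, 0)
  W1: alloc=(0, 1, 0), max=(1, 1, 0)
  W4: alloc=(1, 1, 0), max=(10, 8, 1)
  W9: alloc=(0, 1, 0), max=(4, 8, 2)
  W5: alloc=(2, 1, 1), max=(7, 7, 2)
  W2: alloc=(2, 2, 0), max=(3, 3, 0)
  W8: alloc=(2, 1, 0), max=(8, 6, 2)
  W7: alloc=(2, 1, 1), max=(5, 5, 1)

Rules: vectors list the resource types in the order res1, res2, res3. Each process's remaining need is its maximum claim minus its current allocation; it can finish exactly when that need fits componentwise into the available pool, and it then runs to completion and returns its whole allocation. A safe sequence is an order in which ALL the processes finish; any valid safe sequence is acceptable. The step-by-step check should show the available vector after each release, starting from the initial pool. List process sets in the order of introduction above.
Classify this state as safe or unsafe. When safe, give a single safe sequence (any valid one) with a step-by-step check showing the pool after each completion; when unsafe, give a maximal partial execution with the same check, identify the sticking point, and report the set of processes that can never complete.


UNSAFE — no complete ordering exists.
Key observation: W1, W2 can finish, but then (3, 3, 0) is all there is, and the blocked group's res2 demands exceed it.
The run W1, W2 cannot be extended any further. Check, step by step:
  pool = (1, 0, 0)
  W1 needs (1, 0, 0) <= (1, 0, 0) -> finishes; pool += (0, 1, 0) = (1, 1, 0)
  W2 needs (1, 1, 0) <= (1, 1, 0) -> finishes; pool += (2, 2, 0) = (3, 3, 0)
  W4 still needs (9, 7, 1) but only (3, 3, 0) is free — short on res1, res2 and res3
  W9 still needs (4, 7, 2) but only (3, 3, 0) is free — short on res1, res2 and res3
  W5 still needs (5, 6, 1) but only (3, 3, 0) is free — short on res1, res2 and res3
  W8 still needs (6, 5, 2) but only (3, 3, 0) is free — short on res1, res2 and res3
  W7 still needs (3, 4, 0) but only (3, 3, 0) is free — short on res2
Permanently blocked: W4, W9, W5, W8 and W7.


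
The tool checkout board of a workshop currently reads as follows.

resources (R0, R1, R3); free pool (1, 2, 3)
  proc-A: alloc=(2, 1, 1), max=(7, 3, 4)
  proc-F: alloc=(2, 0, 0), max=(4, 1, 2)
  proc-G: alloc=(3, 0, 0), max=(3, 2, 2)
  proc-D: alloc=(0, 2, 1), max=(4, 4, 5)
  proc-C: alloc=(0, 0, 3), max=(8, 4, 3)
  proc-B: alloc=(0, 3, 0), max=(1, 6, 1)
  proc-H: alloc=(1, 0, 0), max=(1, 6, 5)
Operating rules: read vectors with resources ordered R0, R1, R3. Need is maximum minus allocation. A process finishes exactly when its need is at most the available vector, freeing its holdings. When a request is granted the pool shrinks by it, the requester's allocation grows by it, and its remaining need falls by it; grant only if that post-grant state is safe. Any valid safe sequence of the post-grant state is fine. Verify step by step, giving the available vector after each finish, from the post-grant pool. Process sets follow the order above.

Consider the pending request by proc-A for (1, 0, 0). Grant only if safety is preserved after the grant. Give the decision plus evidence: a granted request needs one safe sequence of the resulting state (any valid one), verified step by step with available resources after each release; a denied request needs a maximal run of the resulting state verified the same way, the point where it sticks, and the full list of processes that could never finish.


GRANT — the state after the grant stays safe, e.g. via proc-G, proc-F, proc-A, proc-B, proc-C, proc-D, proc-H.
Key observation: after the grant the pool drops to (0, 2, 3), which still lets proc-G finish first and unwind the rest.
Step-by-step check of the post-grant state:
  pool = (0, 2, 3)
  run proc-G (needs (0, 2, 2), free (0, 2, 3)); after release of (3, 0, 0) the pool is (3, 2, 3)
  run proc-F (needs (2, 1, 2), free (3, 2, 3)); after release of (2, 0, 0) the pool is (5, 2, 3)
  run proc-A (needs (4, 2, 3), free (5, 2, 3)); after release of (3, 1, 1) the pool is (8, 3, 4)
  run proc-B (needs (1, 3, 1), free (8, 3, 4)); after release of (0, 3, 0) the pool is (8, 6, 4)
  run proc-C (needs (8, 4, 0), free (8, 6, 4)); after release of (0, 0, 3) the pool is (8, 6, 7)
  run proc-D (needs (4, 2, 4), free (8, 6, 7)); after release of (0, 2, 1) the pool is (8, 8, 8)
  run proc-H (needs (0, 6, 5), free (8, 8, 8)); after release of (1, 0, 0) the pool is (9, 8, 8)


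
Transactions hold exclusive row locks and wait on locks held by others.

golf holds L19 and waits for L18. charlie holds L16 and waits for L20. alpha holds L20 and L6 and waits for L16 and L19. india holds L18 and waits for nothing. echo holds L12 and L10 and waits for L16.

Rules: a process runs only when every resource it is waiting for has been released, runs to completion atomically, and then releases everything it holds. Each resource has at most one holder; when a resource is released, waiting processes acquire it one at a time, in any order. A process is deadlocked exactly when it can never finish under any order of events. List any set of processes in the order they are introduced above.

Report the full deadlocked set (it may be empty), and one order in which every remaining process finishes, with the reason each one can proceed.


Deadlocked set: charlie, alpha and echo.
Key observation: the cycle charlie -> alpha -> charlie can never break — each member waits on the next; echo waits into the deadlock from upstream.
A valid finishing order for the others: india, golf.
Verifying each step:
  india: no waits; runs immediately, freeing L18
  run golf (all its waits — L18 — are resolved); releases L19


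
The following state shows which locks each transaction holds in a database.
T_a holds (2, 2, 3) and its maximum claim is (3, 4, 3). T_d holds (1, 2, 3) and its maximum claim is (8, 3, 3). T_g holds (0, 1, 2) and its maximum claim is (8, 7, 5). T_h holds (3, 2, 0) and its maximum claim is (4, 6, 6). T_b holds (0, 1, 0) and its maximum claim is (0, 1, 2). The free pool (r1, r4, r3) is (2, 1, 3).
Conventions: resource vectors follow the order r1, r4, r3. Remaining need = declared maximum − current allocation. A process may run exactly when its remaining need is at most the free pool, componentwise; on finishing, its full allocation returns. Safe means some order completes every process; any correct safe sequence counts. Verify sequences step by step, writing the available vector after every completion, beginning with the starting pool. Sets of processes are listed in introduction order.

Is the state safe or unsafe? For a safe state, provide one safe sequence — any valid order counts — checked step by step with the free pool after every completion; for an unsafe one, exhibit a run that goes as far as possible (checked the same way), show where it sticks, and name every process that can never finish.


SAFE, for example via the order T_b, T_a, T_h, T_d, T_g.
Key observation: reading the order forward, T_a is the first process whose need (1, 2, 0) meets the free pool (2, 2, 3) exactly on a resource it requests.
Verifying each step:
  pool = (2, 1, 3)
  run T_b (needs (0, 0, 2), free (2, 1, 3)); after release of (0, 1, 0) the pool is (2, 2, 3)
  run T_a (needs (1, 2, 0), free (2, 2, 3)); after release of (2, 2, 3) the pool is (4, 4, 6)
  run T_h (needs (1, 4, 6), free (4, 4, 6)); after release of (3, 2, 0) the pool is (7, 6, 6)
  run T_d (needs (7, 1, 0), free (7, 6, 6)); after release of (1, 2, 3) the pool is (8, 8, 9)
  run T_g (needs (8, 6, 3), free (8, 8, 9)); after release of (0, 1, 2) the pool is (8, 9, 11)


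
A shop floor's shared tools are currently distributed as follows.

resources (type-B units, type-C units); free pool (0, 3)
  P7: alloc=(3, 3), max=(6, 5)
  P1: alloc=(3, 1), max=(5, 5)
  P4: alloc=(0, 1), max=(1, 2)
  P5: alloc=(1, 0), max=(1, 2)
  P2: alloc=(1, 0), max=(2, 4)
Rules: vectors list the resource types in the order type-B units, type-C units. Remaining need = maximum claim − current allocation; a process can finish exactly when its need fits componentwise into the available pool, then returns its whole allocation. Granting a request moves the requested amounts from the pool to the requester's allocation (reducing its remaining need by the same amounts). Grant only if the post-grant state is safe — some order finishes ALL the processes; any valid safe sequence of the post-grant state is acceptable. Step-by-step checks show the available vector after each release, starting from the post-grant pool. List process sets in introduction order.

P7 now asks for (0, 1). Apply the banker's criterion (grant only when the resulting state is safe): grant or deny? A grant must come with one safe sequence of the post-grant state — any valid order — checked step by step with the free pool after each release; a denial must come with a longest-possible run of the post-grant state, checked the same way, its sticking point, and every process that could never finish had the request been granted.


DENY. Granting would leave the state unsafe.
Key observation: after P5, P4 the pool peaks at (1, 3), and each blocked process is short somewhere: P7 on type-B units; P1 on type-B units, type-C units; P2 on type-C units.
On the post-grant state, P5, P4 is a maximal run — nothing extends it. Walking it through:
  pool = (0, 2)
  run P5 (needs (0, 2), free (0, 2)); after release of (1, 0) the pool is (1, 2)
  run P4 (needs (1, 1), free (1, 2)); after release of (0, 1) the pool is (1, 3)
  P7 cannot run: need (3, 1) vs free (1, 3) (insufficient type-B units)
  P1 cannot run: need (2, 4) vs free (1, 3) (insufficient type-B units and type-C units)
  P2 cannot run: need (1, 4) vs free (1, 3) (insufficient type-C units)
Processes that could never finish after the grant: P7, P1 and P2.


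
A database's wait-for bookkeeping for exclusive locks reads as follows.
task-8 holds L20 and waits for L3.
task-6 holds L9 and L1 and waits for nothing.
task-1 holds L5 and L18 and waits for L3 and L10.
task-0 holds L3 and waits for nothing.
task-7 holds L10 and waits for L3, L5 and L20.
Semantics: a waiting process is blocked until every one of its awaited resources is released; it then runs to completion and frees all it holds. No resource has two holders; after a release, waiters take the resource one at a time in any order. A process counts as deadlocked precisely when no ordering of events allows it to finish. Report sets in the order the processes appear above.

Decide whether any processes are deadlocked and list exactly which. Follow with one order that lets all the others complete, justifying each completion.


The deadlocked set is task-1 and task-7.
Key observation: the wait chain closes on itself along task-1 -> task-7 -> task-1; no other process is dragged down with it.
The rest can finish in the order task-0, task-6, task-8.
Walking it through:
  run task-0 (it waits on nothing); releases L3
  run task-6 (it waits on nothing); releases L9 and L1
  task-8 waits on L3 — all released -> runs and releases L20


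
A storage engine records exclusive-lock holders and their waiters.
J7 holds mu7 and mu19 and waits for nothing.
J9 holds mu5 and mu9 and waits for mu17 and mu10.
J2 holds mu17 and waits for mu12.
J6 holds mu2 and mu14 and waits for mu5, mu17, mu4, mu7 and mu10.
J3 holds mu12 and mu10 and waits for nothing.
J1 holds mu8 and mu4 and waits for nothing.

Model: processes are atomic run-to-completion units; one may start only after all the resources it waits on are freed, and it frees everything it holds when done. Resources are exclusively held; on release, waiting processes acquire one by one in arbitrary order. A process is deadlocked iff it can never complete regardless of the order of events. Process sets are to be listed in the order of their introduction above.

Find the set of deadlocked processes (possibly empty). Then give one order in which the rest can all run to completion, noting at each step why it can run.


The deadlocked set is empty.
Key observation: every chain of waits terminates; starting from the processes that wait on nothing, all the rest unlock in turn.
The rest can finish in the order J3, J7, J1, J2, J9, J6.
Step-by-step check:
  J3: no waits; runs immediately, freeing mu12 and mu10
  J7: no waits; runs immediately, freeing mu7 and mu19
  J1: no waits; runs immediately, freeing mu8 and mu4
  J2: everything it awaited (mu12) is free; runs, freeing mu17
  J9: everything it awaited (mu17 and mu10) is free; runs, freeing mu5 and mu9
  J6: everything it awaited (mu5, mu17, mu4, mu7 and mu10) is free; runs, freeing mu2 and mu14


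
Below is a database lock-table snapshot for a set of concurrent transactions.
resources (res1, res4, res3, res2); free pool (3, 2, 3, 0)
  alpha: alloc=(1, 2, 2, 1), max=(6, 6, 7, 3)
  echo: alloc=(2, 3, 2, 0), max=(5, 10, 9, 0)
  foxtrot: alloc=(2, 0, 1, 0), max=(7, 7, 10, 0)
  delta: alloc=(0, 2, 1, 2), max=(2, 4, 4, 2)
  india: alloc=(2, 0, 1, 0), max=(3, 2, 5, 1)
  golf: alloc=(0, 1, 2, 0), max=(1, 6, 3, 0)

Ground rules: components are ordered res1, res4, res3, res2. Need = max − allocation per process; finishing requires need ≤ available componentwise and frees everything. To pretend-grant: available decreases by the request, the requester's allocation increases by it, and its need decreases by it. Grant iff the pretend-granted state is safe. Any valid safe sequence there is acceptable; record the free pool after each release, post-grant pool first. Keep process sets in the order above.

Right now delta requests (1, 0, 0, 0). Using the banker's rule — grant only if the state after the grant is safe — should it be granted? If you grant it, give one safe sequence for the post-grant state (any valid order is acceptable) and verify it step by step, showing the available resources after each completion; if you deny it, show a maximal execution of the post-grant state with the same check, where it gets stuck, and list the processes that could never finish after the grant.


GRANT — the state after the grant stays safe, e.g. via delta, india, alpha, golf, foxtrot, echo.
Key observation: even at the reduced pool (2, 2, 3, 0), delta fits immediately, so safety survives the grant.
Step-by-step check of the post-grant state:
  pool = (2, 2, 3, 0)
  delta needs (1, 2, 3, 0) <= (2, 2, 3, 0) -> finishes; pool += (1, 2, 1, 2) = (3, 4, 4, 2)
  india needs (1, 2, 4, 1) <= (3, 4, 4, 2) -> finishes; pool += (2, 0, 1, 0) = (5, 4, 5, 2)
  alpha needs (5, 4, 5, 2) <= (5, 4, 5, 2) -> finishes; pool += (1, 2, 2, 1) = (6, 6, 7, 3)
  golf needs (1, 5, 1, 0) <= (6, 6, 7, 3) -> finishes; pool += (0, 1, 2, 0) = (6, 7, 9, 3)
  foxtrot needs (5, 7, 9, 0) <= (6, 7, 9, 3) -> finishes; pool += (2, 0, 1, 0) = (8, 7, 10, 3)
  echo needs (3, 7, 7, 0) <= (8, 7, 10, 3) -> finishes; pool += (2, 3, 2, 0) = (10, 10, 12, 3)


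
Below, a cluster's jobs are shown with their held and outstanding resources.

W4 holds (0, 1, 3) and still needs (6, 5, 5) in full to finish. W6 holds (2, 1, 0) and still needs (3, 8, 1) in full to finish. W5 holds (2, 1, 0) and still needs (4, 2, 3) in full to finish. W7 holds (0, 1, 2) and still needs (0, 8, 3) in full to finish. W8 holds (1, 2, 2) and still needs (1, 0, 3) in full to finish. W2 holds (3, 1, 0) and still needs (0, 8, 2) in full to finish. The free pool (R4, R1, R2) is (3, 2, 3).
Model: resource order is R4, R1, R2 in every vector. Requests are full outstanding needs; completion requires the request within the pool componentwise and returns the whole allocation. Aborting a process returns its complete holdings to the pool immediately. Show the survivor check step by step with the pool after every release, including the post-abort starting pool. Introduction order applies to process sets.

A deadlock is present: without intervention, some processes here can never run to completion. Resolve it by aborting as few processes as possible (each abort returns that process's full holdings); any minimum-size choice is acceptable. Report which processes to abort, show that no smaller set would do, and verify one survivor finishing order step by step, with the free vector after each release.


The answer: abort W7 and W2.
Key observation: W6 was stuck for good until W7 and W2 gave back (3, 2, 2); in the order shown it finishes at step 4.
Minimality, checking each single-abort alternative: W4 alone leaves W6 blocked (short on R1); W6 alone leaves W7 blocked (short on R1); W5 alone leaves W6 blocked (short on R1); W7 alone leaves W6 blocked (short on R1); W8 alone leaves W6 blocked (short on R1); W2 alone leaves W6 blocked (short on R1).
One survivor order: W8, W5, W4, W6. Step-by-step check (post-abort pool first):
  pool = (6, 4, 5)
  W8: need (1, 0, 3) fits (6, 4, 5); releases (1, 2, 2), pool now (7, 6, 7)
  W5: need (4, 2, 3) fits (7, 6, 7); releases (2, 1, 0), pool now (9, 7, 7)
  W4: need (6, 5, 5) fits (9, 7, 7); releases (0, 1, 3), pool now (9, 8, 10)
  W6: need (3, 8, 1) fits (9, 8, 10); releases (2, 1, 0), pool now (11, 9, 10)


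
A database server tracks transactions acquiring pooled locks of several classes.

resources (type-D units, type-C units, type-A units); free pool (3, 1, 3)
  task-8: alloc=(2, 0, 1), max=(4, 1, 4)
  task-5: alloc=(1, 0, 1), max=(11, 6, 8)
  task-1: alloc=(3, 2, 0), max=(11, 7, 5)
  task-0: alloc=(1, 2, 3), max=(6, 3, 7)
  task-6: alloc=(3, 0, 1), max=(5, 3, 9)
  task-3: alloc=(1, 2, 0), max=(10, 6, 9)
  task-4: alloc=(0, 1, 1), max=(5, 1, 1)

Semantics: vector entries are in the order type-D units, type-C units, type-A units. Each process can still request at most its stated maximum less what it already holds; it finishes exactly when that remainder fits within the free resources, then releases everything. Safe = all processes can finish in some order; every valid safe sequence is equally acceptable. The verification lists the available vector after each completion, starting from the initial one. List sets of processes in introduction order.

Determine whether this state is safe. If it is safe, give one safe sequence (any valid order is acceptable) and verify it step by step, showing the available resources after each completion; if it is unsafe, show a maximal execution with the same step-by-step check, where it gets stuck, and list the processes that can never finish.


SAFE, for example via the order task-8, task-4, task-0, task-6, task-3, task-5, task-1.
Key observation: reading the order forward, task-8 is the first process whose need (2, 1, 3) meets the free pool (3, 1, 3) exactly on a resource it requests.
Step-by-step check:
  pool = (3, 1, 3)
  run task-8 (needs (2, 1, 3), free (3, 1, 3)); after release of (2, 0, 1) the pool is (5, 1, 4)
  run task-4 (needs (5, 0, 0), free (5, 1, 4)); after release of (0, 1, 1) the pool is (5, 2, 5)
  run task-0 (needs (5, 1, 4), free (5, 2, 5)); after release of (1, 2, 3) the pool is (6, 4, 8)
  run task-6 (needs (2, 3, 8), free (6, 4, 8)); after release of (3, 0, 1) the pool is (9, 4, 9)
  run task-3 (needs (9, 4, 9), free (9, 4, 9)); after release of (1, 2, 0) the pool is (10, 6, 9)
  run task-5 (needs (10, 6, 7), free (10, 6, 9)); after release of (1, 0, 1) the pool is (11, 6, 10)
  run task-1 (needs (8, 5, 5), free (11, 6, 10)); after release of (3, 2, 0) the pool is (14, 8, 10)


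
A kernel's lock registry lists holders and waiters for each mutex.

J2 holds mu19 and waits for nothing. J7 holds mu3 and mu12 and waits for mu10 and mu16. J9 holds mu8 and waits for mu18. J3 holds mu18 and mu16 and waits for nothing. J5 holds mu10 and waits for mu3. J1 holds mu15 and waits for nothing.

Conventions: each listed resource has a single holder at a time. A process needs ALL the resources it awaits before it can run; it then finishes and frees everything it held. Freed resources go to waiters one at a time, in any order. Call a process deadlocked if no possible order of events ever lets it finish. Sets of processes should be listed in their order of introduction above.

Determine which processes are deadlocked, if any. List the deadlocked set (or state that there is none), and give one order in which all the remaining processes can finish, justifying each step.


The deadlocked set is J7 and J5.
Key observation: J7 -> J5 -> J7 is a circular wait — nothing in it can go first; no other process is dragged down with it.
One completion order for the rest: J3, J9, J1, J2.
Verifying each step:
  J3 waits on nothing -> runs at once and releases mu18 and mu16
  J9: everything it awaited (mu18) is free; runs, freeing mu8
  J1 waits on nothing -> runs at once and releases mu15
  J2 waits on nothing -> runs at once and releases mu19


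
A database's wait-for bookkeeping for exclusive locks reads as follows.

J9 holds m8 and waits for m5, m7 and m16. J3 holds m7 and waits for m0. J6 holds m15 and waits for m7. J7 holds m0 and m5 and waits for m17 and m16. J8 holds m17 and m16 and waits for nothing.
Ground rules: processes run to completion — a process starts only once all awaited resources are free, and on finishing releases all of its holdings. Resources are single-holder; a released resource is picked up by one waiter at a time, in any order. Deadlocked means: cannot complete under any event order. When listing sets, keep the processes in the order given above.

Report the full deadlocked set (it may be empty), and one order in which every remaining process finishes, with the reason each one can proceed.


The deadlocked set is empty.
Key observation: there is no circular wait here — follow any chain and it reaches a process that is free to run now.
The rest can finish in the order J8, J7, J3, J9, J6.
Check, step by step:
  J8 waits on nothing -> runs at once and releases m17 and m16
  J7 waits on m17 and m16 — all released -> runs and releases m0 and m5
  J3 waits on m0 — all released -> runs and releases m7
  J9 waits on m5, m7 and m16 — all released -> runs and releases m8
  J6 waits on m7 — all released -> runs and releases m15


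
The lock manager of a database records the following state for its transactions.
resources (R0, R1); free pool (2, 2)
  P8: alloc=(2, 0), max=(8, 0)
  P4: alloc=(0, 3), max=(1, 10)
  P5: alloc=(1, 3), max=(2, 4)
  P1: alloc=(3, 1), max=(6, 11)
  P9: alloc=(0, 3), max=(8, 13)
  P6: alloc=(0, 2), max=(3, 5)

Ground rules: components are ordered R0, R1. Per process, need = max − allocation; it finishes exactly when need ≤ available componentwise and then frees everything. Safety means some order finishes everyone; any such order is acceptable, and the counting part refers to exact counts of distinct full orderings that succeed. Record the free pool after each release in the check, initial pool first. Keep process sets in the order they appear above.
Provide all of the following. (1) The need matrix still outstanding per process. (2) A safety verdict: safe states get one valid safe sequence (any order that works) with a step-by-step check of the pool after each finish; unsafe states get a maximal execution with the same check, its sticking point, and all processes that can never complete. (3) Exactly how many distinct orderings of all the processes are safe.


(1) Need matrix, components ordered R0, R1:
  P8: (6, 0)
  P4: (1, 7)
  P5: (1, 1)
  P1: (3, 10)
  P9: (8, 10)
  P6: (3, 3)
(2) SAFE. One safe sequence: P5, P6, P4, P1, P8, P9.
Key observation: the first exact fit in this order is P6 — it needs (3, 3) with (3, 5) free, meeting a requested resource to the last unit.
Verifying each step:
  pool = (2, 2)
  P5: need (1, 1) fits (2, 2); releases (1, 3), pool now (3, 5)
  P6: need (3, 3) fits (3, 5); releases (0, 2), pool now (3, 7)
  P4: need (1, 7) fits (3, 7); releases (0, 3), pool now (3, 10)
  P1: need (3, 10) fits (3, 10); releases (3, 1), pool now (6, 11)
  P8: need (6, 0) fits (6, 11); releases (2, 0), pool now (8, 11)
  P9: need (8, 10) fits (8, 11); releases (0, 3), pool now (8, 14)
(3) The exact count: 1 of the possible complete orderings is a safe sequence.
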